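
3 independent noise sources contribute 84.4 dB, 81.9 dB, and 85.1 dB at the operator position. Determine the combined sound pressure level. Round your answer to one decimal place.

For uncorrelated sources the intensities add, so convert each level to linear form, sum, and take 10·log₁₀ of the total.
Σ 10^(L/10) = 10^(84.4/10) + 10^(81.9/10) + 10^(85.1/10) = 7.539e+08.
L_total = 10·log₁₀(7.539e+08) = 88.77 dB.

88.8 dB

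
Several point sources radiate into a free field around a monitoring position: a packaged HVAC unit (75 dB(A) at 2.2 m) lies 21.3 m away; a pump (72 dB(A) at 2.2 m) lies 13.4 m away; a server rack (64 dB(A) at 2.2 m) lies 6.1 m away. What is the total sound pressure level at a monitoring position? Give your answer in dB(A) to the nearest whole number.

First find each source's level at the receiver (point-source: −20·log₁₀(r/r_ref)), then combine on an intensity basis.
packaged HVAC unit: 75 − 20·log₁₀(21.3/2.2) = 75 − 19.72 = 55.28 dB(A).
pump: 72 − 20·log₁₀(13.4/2.2) = 72 − 15.69 = 56.31 dB(A).
server rack: 64 − 20·log₁₀(6.1/2.2) = 64 − 8.86 = 55.14 dB(A).
Σ 10^(L/10) = 1.091e+06 → L_total = 10·log₁₀(1.091e+06) = 60.38 dB(A).

60 dB(A)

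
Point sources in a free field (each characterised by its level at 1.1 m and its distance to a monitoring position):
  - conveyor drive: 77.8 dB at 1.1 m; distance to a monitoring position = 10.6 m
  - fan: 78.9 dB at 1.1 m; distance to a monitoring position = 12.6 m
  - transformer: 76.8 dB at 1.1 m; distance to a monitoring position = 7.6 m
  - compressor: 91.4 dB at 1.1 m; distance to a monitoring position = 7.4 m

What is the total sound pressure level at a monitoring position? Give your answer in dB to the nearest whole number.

First find each source's level at the receiver (point-source: −20·log₁₀(r/r_ref)), then combine on an intensity basis.
conveyor drive: 77.8 − 20·log₁₀(10.6/1.1) = 77.8 − 19.68 = 58.12 dB.
fan: 78.9 − 20·log₁₀(12.6/1.1) = 78.9 − 21.18 = 57.72 dB.
transformer: 76.8 − 20·log₁₀(7.6/1.1) = 76.8 − 16.79 = 60.01 dB.
compressor: 91.4 − 20·log₁₀(7.4/1.1) = 91.4 − 16.56 = 74.84 dB.
Σ 10^(L/10) = 3.274e+07 → L_total = 10·log₁₀(3.274e+07) = 75.15 dB.

75 dB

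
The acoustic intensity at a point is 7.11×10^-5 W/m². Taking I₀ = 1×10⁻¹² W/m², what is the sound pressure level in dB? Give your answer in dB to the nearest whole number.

79 dB

I/I₀ = 7.11×10^-5/10⁻¹² = 7.11×10^7, and L = 10·log₁₀(I/I₀).
L = 10·(0.8519 + 7) = 78.52 dB.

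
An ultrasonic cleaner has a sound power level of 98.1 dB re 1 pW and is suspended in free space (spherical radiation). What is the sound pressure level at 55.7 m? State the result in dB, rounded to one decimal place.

52.2 dB

L_p = L_w − 10·log₁₀(4π·r²) with r = 55.7 m.
4π·r² = 3.899e+04 m², 10·log₁₀ of that is 45.909 dB.
L_p = 98.1 − 45.909 = 52.19 dB.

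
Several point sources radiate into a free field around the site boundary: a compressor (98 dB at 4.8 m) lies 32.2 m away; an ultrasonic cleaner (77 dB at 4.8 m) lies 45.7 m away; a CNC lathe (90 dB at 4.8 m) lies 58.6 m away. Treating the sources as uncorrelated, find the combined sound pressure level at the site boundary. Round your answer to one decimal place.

Apply inverse-square spreading to bring every level to the receiver, then sum 10^(L/10).
compressor: 98 − 20·log₁₀(32.2/4.8) = 98 − 16.53 = 81.47 dB.
ultrasonic cleaner: 77 − 20·log₁₀(45.7/4.8) = 77 − 19.57 = 57.43 dB.
CNC lathe: 90 − 20·log₁₀(58.6/4.8) = 90 − 21.73 = 68.27 dB.
Σ 10^(L/10) = 1.475e+08 → L_total = 10·log₁₀(1.475e+08) = 81.69 dB.

81.7 dB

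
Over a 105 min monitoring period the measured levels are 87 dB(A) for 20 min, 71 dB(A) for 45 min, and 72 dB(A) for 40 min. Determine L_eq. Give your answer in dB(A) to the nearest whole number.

80 dB(A)

L_eq = 10·log₁₀[(1/T)·Σ tᵢ·10^(Lᵢ/10)] with T = 105 min.
Σ tᵢ·10^(Lᵢ/10) = 20·10^(87/10) + 45·10^(71/10) + 40·10^(72/10) = 1.122e+10.
L_eq = 10·log₁₀(1.122e+10/105) = 80.29 dB(A).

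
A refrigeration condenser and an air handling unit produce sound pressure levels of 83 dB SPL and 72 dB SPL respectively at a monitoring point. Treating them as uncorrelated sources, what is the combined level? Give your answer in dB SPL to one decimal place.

83.3 dB SPL

For uncorrelated sources the intensities add, so convert each level to linear form, sum, and take 10·log₁₀ of the total.
Σ 10^(L/10) = 10^(83/10) + 10^(72/10) = 2.154e+08.
L_total = 10·log₁₀(2.154e+08) = 83.33 dB SPL.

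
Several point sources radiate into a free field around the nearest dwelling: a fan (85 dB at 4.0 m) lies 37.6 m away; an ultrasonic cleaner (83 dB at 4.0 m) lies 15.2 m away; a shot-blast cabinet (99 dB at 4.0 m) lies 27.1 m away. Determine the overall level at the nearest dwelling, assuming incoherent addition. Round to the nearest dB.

Propagate each source to the receiver with L = L_ref − 20·log₁₀(r/r_ref), then add intensities.
fan: 85 − 20·log₁₀(37.6/4.0) = 85 − 19.46 = 65.54 dB.
ultrasonic cleaner: 83 − 20·log₁₀(15.2/4.0) = 83 − 11.60 = 71.40 dB.
shot-blast cabinet: 99 − 20·log₁₀(27.1/4.0) = 99 − 16.62 = 82.38 dB.
Σ 10^(L/10) = 1.905e+08 → L_total = 10·log₁₀(1.905e+08) = 82.80 dB.

83 dB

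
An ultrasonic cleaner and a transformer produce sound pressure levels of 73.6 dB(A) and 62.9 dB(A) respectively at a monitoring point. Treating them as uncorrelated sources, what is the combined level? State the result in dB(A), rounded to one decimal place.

74.0 dB(A)

Incoherent sources combine by intensity addition: L_total = 10·log₁₀(Σ 10^(L_i/10)).
Σ 10^(L/10) = 10^(73.6/10) + 10^(62.9/10) = 2.486e+07.
L_total = 10·log₁₀(2.486e+07) = 73.95 dB(A).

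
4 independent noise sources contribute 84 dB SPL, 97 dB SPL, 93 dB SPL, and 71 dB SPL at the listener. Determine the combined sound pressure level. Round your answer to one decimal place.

98.6 dB SPL

For uncorrelated sources the intensities add, so convert each level to linear form, sum, and take 10·log₁₀ of the total.
Σ 10^(L/10) = 10^(84/10) + 10^(97/10) + 10^(93/10) + 10^(71/10) = 7.271e+09.
L_total = 10·log₁₀(7.271e+09) = 98.62 dB SPL.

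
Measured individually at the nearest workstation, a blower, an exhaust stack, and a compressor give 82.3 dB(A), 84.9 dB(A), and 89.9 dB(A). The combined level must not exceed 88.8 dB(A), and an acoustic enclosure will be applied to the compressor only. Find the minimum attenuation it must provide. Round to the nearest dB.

5 dB

The untreated sources together contribute 10^(82.3/10) + 10^(84.9/10) = 4.789e+08, i.e. 86.80 dB(A).
To meet 88.8 dB(A) overall, the treated compressor may contribute at most 10^(88.8/10) − 4.789e+08 = 2.797e+08, i.e. 84.47 dB(A).
So the compressor must be reduced from 89.9 to 84.47 dB(A): IL = 5.43 dB.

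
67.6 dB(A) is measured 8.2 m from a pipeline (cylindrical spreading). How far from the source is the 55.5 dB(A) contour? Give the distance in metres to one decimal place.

For a line source L₁ − L₂ = 10·log₁₀(r₂/r₁), so r₂ = r₁·10^((L₁−L₂)/10).
r₂ = 8.2·10^((67.6−55.5)/10) = 8.2·10^(12.1/10) = 132.99 m.

133.0 m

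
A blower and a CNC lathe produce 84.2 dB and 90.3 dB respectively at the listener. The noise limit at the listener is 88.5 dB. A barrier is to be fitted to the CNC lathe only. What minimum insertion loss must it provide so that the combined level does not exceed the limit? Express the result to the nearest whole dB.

4 dB

Everything except the CNC lathe sums to 10^(84.2/10) = 2.630e+08 in linear terms, 84.20 dB.
To meet 88.5 dB overall, the treated CNC lathe may contribute at most 10^(88.5/10) − 2.630e+08 = 4.449e+08, i.e. 86.48 dB.
So the CNC lathe must be reduced from 90.3 to 86.48 dB: IL = 3.82 dB.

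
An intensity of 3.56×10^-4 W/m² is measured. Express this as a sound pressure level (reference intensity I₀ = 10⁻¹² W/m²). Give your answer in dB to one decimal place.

Dividing by I₀ shifts the exponent by 12: I/I₀ = 3.56×10^8.
L = 10·(0.5514 + 8) = 85.51 dB.

85.5 dB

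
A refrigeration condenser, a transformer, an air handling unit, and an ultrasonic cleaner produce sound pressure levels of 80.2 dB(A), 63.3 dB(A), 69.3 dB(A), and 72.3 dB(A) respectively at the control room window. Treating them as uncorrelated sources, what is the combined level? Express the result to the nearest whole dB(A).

For uncorrelated sources the intensities add, so convert each level to linear form, sum, and take 10·log₁₀ of the total.
Σ 10^(L/10) = 10^(80.2/10) + 10^(63.3/10) + 10^(69.3/10) + 10^(72.3/10) = 1.323e+08.
L_total = 10·log₁₀(1.323e+08) = 81.22 dB(A).

81 dB(A)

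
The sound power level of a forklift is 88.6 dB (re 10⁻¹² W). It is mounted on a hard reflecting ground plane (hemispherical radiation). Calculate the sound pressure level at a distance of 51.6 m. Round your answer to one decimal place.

46.4 dB

The power spreads over a hemisphere of area 2π·r², so L_p = L_w − 10·log₁₀(2π·r²).
2π·r² = 1.673e+04 m², 10·log₁₀ of that is 42.235 dB.
L_p = 88.6 − 42.235 = 46.37 dB.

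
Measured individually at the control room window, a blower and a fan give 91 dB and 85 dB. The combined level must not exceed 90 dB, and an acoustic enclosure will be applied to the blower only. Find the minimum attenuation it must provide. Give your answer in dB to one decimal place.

2.7 dB

The untreated sources together contribute 10^(85/10) = 3.162e+08, i.e. 85.00 dB.
To meet 90 dB overall, the treated blower may contribute at most 10^(90/10) − 3.162e+08 = 6.838e+08, i.e. 88.35 dB.
So the blower must be reduced from 91 to 88.35 dB: IL = 2.65 dB.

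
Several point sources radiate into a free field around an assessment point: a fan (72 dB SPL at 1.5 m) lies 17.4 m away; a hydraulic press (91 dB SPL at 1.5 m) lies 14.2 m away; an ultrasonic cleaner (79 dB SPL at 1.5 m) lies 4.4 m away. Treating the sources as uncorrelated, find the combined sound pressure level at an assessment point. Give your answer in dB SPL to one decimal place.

First find each source's level at the receiver (point-source: −20·log₁₀(r/r_ref)), then combine on an intensity basis.
fan: 72 − 20·log₁₀(17.4/1.5) = 72 − 21.29 = 50.71 dB SPL.
hydraulic press: 91 − 20·log₁₀(14.2/1.5) = 91 − 19.52 = 71.48 dB SPL.
ultrasonic cleaner: 79 − 20·log₁₀(4.4/1.5) = 79 − 9.35 = 69.65 dB SPL.
Σ 10^(L/10) = 2.340e+07 → L_total = 10·log₁₀(2.340e+07) = 73.69 dB SPL.

73.7 dB SPL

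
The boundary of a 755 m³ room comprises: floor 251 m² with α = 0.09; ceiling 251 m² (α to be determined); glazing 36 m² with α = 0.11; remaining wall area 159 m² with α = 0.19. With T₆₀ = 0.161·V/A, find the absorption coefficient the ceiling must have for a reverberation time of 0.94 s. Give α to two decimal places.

Required total absorption A = 0.161·755/0.94 = 129.31 m².
Absorption from the other surfaces = 251·0.09 + 36·0.11 + 159·0.19 = 56.76 m², so the ceiling must supply 72.55 m² over 251 m².
α = 72.55/251 = 0.289.

0.29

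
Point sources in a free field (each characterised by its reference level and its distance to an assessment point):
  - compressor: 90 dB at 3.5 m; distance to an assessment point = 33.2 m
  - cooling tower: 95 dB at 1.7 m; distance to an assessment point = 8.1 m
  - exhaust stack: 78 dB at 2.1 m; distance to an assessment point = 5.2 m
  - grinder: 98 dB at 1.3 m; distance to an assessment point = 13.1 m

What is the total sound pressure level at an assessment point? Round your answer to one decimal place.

Propagate each source to the receiver with L = L_ref − 20·log₁₀(r/r_ref), then add intensities.
compressor: 90 − 20·log₁₀(33.2/3.5) = 90 − 19.54 = 70.46 dB.
cooling tower: 95 − 20·log₁₀(8.1/1.7) = 95 − 13.56 = 81.44 dB.
exhaust stack: 78 − 20·log₁₀(5.2/2.1) = 78 − 7.88 = 70.12 dB.
grinder: 98 − 20·log₁₀(13.1/1.3) = 98 − 20.07 = 77.93 dB.
Σ 10^(L/10) = 2.228e+08 → L_total = 10·log₁₀(2.228e+08) = 83.48 dB.

83.5 dB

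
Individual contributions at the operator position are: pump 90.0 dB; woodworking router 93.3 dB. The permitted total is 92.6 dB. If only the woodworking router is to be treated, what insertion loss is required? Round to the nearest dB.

4 dB

The untreated sources together contribute 10^(90.0/10) = 1.000e+09, i.e. 90.00 dB.
To meet 92.6 dB overall, the treated woodworking router may contribute at most 10^(92.6/10) − 1.000e+09 = 8.197e+08, i.e. 89.14 dB.
Required insertion loss = 93.3 − 89.14 = 4.16 dB.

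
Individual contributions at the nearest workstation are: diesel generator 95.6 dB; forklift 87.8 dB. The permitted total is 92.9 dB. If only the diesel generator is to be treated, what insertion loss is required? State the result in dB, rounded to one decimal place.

Fixed contribution from the other source: Σ 10^(L/10) = 10^(87.8/10) = 6.026e+08 (87.80 dB).
The limit corresponds to 10^(92.9/10) = 1.950e+09; subtracting the fixed part leaves 1.347e+09 for the diesel generator, i.e. 91.29 dB.
Required insertion loss = 95.6 − 91.29 = 4.31 dB.

4.3 dB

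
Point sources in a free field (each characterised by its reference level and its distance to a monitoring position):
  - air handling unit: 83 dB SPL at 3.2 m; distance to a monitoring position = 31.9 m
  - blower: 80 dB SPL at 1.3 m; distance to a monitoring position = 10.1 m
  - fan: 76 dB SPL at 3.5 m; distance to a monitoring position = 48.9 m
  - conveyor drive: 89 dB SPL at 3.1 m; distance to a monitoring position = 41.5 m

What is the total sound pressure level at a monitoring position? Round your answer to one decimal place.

69.2 dB SPL

Apply inverse-square spreading to bring every level to the receiver, then sum 10^(L/10).
air handling unit: 83 − 20·log₁₀(31.9/3.2) = 83 − 19.97 = 63.03 dB SPL.
blower: 80 − 20·log₁₀(10.1/1.3) = 80 − 17.81 = 62.19 dB SPL.
fan: 76 − 20·log₁₀(48.9/3.5) = 76 − 22.90 = 53.10 dB SPL.
conveyor drive: 89 − 20·log₁₀(41.5/3.1) = 89 − 22.53 = 66.47 dB SPL.
Σ 10^(L/10) = 8.301e+06 → L_total = 10·log₁₀(8.301e+06) = 69.19 dB SPL.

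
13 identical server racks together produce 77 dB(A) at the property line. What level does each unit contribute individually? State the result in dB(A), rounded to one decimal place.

65.9 dB(A)

13 equal contributions raise the level by 10·log₁₀ 13 = 11.139 dB, so each unit alone gives 77 − 11.139.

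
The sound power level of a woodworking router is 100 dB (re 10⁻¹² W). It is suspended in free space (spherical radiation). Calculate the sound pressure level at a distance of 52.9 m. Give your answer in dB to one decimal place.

54.5 dB

The power spreads over a sphere of area 4π·r², so L_p = L_w − 10·log₁₀(4π·r²).
4π·r² = 3.517e+04 m², 10·log₁₀ of that is 45.461 dB.
L_p = 100 − 45.461 = 54.54 dB.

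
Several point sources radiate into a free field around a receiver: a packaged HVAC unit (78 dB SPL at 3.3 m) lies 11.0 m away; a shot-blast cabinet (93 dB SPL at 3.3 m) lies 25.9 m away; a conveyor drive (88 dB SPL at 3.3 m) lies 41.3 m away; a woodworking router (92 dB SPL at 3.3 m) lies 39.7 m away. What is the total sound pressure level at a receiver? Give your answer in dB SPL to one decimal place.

Apply inverse-square spreading to bring every level to the receiver, then sum 10^(L/10).
packaged HVAC unit: 78 − 20·log₁₀(11.0/3.3) = 78 − 10.46 = 67.54 dB SPL.
shot-blast cabinet: 93 − 20·log₁₀(25.9/3.3) = 93 − 17.90 = 75.10 dB SPL.
conveyor drive: 88 − 20·log₁₀(41.3/3.3) = 88 − 21.95 = 66.05 dB SPL.
woodworking router: 92 − 20·log₁₀(39.7/3.3) = 92 − 21.61 = 70.39 dB SPL.
Σ 10^(L/10) = 5.305e+07 → L_total = 10·log₁₀(5.305e+07) = 77.25 dB SPL.

77.2 dB SPL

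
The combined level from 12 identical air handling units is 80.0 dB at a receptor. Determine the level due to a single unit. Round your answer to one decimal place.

For N identical incoherent sources L_total = L₁ + 10·log₁₀ N, so L₁ = 80.0 − 10·log₁₀(12) = 80.0 − 10.792.

69.2 dB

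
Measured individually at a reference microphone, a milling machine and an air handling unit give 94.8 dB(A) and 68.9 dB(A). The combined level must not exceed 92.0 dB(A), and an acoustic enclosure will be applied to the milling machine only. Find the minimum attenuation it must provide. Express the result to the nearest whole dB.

Fixed contribution from the other source: Σ 10^(L/10) = 10^(68.9/10) = 7.762e+06 (68.90 dB(A)).
The limit corresponds to 10^(92.0/10) = 1.585e+09; subtracting the fixed part leaves 1.577e+09 for the milling machine, i.e. 91.98 dB(A).
Required insertion loss = 94.8 − 91.98 = 2.82 dB.

3 dB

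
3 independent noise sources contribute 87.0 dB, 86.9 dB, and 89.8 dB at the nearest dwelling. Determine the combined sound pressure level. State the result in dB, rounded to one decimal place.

For uncorrelated sources the intensities add, so convert each level to linear form, sum, and take 10·log₁₀ of the total.
Σ 10^(L/10) = 10^(87.0/10) + 10^(86.9/10) + 10^(89.8/10) = 1.946e+09.
L_total = 10·log₁₀(1.946e+09) = 92.89 dB.

92.9 dB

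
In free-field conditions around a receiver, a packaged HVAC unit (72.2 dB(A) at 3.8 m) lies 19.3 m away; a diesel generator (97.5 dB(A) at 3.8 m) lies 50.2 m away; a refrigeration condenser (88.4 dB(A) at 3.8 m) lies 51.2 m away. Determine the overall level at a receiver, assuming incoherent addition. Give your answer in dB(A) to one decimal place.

75.6 dB(A)

First find each source's level at the receiver (point-source: −20·log₁₀(r/r_ref)), then combine on an intensity basis.
packaged HVAC unit: 72.2 − 20·log₁₀(19.3/3.8) = 72.2 − 14.12 = 58.08 dB(A).
diesel generator: 97.5 − 20·log₁₀(50.2/3.8) = 97.5 − 22.42 = 75.08 dB(A).
refrigeration condenser: 88.4 − 20·log₁₀(51.2/3.8) = 88.4 − 22.59 = 65.81 dB(A).
Σ 10^(L/10) = 3.668e+07 → L_total = 10·log₁₀(3.668e+07) = 75.64 dB(A).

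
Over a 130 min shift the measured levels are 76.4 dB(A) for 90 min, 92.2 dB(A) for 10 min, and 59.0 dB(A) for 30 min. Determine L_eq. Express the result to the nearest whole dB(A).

Weight each interval's intensity by its duration and average over T = 130 min:
Σ tᵢ·10^(Lᵢ/10) = 90·10^(76.4/10) + 10·10^(92.2/10) + 30·10^(59.0/10) = 2.055e+10.
L_eq = 10·log₁₀(2.055e+10/130) = 81.99 dB(A).

82 dB(A)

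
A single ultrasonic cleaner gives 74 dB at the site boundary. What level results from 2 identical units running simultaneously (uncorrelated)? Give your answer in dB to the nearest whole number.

77 dB

With 2 equal, uncorrelated contributions the intensity is 2× that of one unit, giving a rise of 10·log₁₀ 2.
L_total = 74 + 10·log₁₀(2) = 74 + 3.010 = 77.01 dB.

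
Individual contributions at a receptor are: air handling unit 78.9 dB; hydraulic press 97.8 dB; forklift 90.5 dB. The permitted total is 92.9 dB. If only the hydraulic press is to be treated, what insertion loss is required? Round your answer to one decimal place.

Everything except the hydraulic press sums to 10^(78.9/10) + 10^(90.5/10) = 1.200e+09 in linear terms, 90.79 dB.
To meet 92.9 dB overall, the treated hydraulic press may contribute at most 10^(92.9/10) − 1.200e+09 = 7.502e+08, i.e. 88.75 dB.
Required insertion loss = 97.8 − 88.75 = 9.05 dB.

9.0 dB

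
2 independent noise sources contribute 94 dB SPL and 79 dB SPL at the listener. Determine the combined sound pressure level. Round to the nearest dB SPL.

For uncorrelated sources the intensities add, so convert each level to linear form, sum, and take 10·log₁₀ of the total.
Σ 10^(L/10) = 10^(94/10) + 10^(79/10) = 2.591e+09.
L_total = 10·log₁₀(2.591e+09) = 94.14 dB SPL.

94 dB SPL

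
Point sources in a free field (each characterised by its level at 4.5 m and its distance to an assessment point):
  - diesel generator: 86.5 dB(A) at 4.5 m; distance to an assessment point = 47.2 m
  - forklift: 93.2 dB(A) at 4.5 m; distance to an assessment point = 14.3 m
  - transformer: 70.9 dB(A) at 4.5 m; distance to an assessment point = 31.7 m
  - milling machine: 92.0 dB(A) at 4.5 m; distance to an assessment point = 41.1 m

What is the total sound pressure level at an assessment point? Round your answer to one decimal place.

First find each source's level at the receiver (point-source: −20·log₁₀(r/r_ref)), then combine on an intensity basis.
diesel generator: 86.5 − 20·log₁₀(47.2/4.5) = 86.5 − 20.41 = 66.09 dB(A).
forklift: 93.2 − 20·log₁₀(14.3/4.5) = 93.2 − 10.04 = 83.16 dB(A).
transformer: 70.9 − 20·log₁₀(31.7/4.5) = 70.9 − 16.96 = 53.94 dB(A).
milling machine: 92.0 − 20·log₁₀(41.1/4.5) = 92.0 − 19.21 = 72.79 dB(A).
Σ 10^(L/10) = 2.302e+08 → L_total = 10·log₁₀(2.302e+08) = 83.62 dB(A).

83.6 dB(A)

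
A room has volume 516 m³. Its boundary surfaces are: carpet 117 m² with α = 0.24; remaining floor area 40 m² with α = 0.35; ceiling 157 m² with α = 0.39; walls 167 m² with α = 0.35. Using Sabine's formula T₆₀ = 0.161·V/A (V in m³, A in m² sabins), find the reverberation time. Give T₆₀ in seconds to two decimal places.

A = Σ Sᵢαᵢ = 117·0.24 + 40·0.35 + 157·0.39 + 167·0.35 = 161.76 m².
T₆₀ = 0.161·V/A = 0.161·516/161.76 = 0.514 s.

0.51 s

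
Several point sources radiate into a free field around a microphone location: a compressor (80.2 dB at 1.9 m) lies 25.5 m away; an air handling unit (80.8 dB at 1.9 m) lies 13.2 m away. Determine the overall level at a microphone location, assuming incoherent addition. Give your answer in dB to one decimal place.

64.9 dB

Propagate each source to the receiver with L = L_ref − 20·log₁₀(r/r_ref), then add intensities.
compressor: 80.2 − 20·log₁₀(25.5/1.9) = 80.2 − 22.56 = 57.64 dB.
air handling unit: 80.8 − 20·log₁₀(13.2/1.9) = 80.8 − 16.84 = 63.96 dB.
Σ 10^(L/10) = 3.072e+06 → L_total = 10·log₁₀(3.072e+06) = 64.87 dB.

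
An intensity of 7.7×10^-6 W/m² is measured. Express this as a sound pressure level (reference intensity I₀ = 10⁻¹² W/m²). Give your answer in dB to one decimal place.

L = 10·log₁₀(I/I₀) = 10·log₁₀(7.7×10^-6/10⁻¹²) = 10·log₁₀(7.7×10^6).
L = 10·(0.8865 + 6) = 68.86 dB.

68.9 dB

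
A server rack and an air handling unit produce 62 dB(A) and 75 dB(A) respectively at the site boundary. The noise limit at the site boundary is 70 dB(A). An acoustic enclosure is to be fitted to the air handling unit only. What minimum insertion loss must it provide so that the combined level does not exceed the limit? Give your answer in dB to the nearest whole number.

Fixed contribution from the other source: Σ 10^(L/10) = 10^(62/10) = 1.585e+06 (62.00 dB(A)).
The limit corresponds to 10^(70/10) = 1.000e+07; subtracting the fixed part leaves 8.415e+06 for the air handling unit, i.e. 69.25 dB(A).
So the air handling unit must be reduced from 75 to 69.25 dB(A): IL = 5.75 dB.

6 dB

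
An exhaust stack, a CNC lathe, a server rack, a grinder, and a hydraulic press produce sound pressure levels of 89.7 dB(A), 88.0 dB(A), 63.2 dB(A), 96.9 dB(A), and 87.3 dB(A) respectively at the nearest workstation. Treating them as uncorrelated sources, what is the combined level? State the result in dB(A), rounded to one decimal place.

For uncorrelated sources the intensities add, so convert each level to linear form, sum, and take 10·log₁₀ of the total.
Σ 10^(L/10) = 10^(89.7/10) + 10^(88.0/10) + 10^(63.2/10) + 10^(96.9/10) + 10^(87.3/10) = 7.001e+09.
L_total = 10·log₁₀(7.001e+09) = 98.45 dB(A).

98.5 dB(A)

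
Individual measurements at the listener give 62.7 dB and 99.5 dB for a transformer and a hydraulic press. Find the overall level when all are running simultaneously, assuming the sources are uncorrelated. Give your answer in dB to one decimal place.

For uncorrelated sources the intensities add, so convert each level to linear form, sum, and take 10·log₁₀ of the total.
Σ 10^(L/10) = 10^(62.7/10) + 10^(99.5/10) = 8.914e+09.
L_total = 10·log₁₀(8.914e+09) = 99.50 dB.

99.5 dB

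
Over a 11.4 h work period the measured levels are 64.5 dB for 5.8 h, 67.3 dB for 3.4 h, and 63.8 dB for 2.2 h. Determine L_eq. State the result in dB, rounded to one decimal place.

65.4 dB

L_eq = 10·log₁₀[(1/T)·Σ tᵢ·10^(Lᵢ/10)] with T = 11.4 h.
Σ tᵢ·10^(Lᵢ/10) = 5.8·10^(64.5/10) + 3.4·10^(67.3/10) + 2.2·10^(63.8/10) = 3.988e+07.
L_eq = 10·log₁₀(3.988e+07/11.4) = 65.44 dB.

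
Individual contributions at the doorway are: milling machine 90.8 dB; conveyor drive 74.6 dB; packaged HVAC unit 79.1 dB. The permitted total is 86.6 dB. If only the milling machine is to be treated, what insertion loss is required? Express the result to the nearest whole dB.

5 dB

Fixed contribution from the other sources: Σ 10^(L/10) = 10^(74.6/10) + 10^(79.1/10) = 1.101e+08 (80.42 dB).
To meet 86.6 dB overall, the treated milling machine may contribute at most 10^(86.6/10) − 1.101e+08 = 3.470e+08, i.e. 85.40 dB.
So the milling machine must be reduced from 90.8 to 85.40 dB: IL = 5.40 dB.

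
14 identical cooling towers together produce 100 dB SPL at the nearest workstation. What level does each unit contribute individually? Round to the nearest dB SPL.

89 dB SPL

Dividing the total intensity by 14 lowers the level by 10·log₁₀ 14 = 11.461 dB: L₁ = 100 − 11.461.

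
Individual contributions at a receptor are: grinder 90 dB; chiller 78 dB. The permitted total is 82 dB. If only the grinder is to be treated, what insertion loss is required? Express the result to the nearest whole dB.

10 dB

Fixed contribution from the other source: Σ 10^(L/10) = 10^(78/10) = 6.310e+07 (78.00 dB).
To meet 82 dB overall, the treated grinder may contribute at most 10^(82/10) − 6.310e+07 = 9.539e+07, i.e. 79.80 dB.
Required insertion loss = 90 − 79.80 = 10.20 dB.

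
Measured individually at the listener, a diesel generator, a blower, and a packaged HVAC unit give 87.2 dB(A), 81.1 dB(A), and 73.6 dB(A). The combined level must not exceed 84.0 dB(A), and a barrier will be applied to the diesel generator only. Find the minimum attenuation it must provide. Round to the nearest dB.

Fixed contribution from the other sources: Σ 10^(L/10) = 10^(81.1/10) + 10^(73.6/10) = 1.517e+08 (81.81 dB(A)).
To meet 84.0 dB(A) overall, the treated diesel generator may contribute at most 10^(84.0/10) − 1.517e+08 = 9.946e+07, i.e. 79.98 dB(A).
Required insertion loss = 87.2 − 79.98 = 7.22 dB.

7 dB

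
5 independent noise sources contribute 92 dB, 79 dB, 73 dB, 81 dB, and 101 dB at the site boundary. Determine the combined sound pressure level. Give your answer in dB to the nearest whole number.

102 dB

For uncorrelated sources the intensities add, so convert each level to linear form, sum, and take 10·log₁₀ of the total.
Σ 10^(L/10) = 10^(92/10) + 10^(79/10) + 10^(73/10) + 10^(81/10) + 10^(101/10) = 1.440e+10.
L_total = 10·log₁₀(1.440e+10) = 101.58 dB.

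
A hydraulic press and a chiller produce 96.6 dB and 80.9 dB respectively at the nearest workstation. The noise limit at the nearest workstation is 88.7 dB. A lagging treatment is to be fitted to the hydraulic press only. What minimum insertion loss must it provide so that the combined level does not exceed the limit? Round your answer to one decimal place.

The untreated sources together contribute 10^(80.9/10) = 1.230e+08, i.e. 80.90 dB.
To meet 88.7 dB overall, the treated hydraulic press may contribute at most 10^(88.7/10) − 1.230e+08 = 6.183e+08, i.e. 87.91 dB.
Required insertion loss = 96.6 − 87.91 = 8.69 dB.

8.7 dB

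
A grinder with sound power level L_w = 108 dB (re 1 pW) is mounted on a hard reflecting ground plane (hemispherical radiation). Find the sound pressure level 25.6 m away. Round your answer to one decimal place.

71.9 dB

L_p = L_w − 10·log₁₀(2π·r²) with r = 25.6 m.
2π·r² = 4118 m², 10·log₁₀ of that is 36.147 dB.
L_p = 108 − 36.147 = 71.85 dB.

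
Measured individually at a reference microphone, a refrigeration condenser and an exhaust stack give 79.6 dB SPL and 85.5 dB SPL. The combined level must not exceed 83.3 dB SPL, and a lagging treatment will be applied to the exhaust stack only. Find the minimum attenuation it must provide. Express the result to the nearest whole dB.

Everything except the exhaust stack sums to 10^(79.6/10) = 9.120e+07 in linear terms, 79.60 dB SPL.
The limit corresponds to 10^(83.3/10) = 2.138e+08; subtracting the fixed part leaves 1.226e+08 for the exhaust stack, i.e. 80.88 dB SPL.
So the exhaust stack must be reduced from 85.5 to 80.88 dB SPL: IL = 4.62 dB.

5 dB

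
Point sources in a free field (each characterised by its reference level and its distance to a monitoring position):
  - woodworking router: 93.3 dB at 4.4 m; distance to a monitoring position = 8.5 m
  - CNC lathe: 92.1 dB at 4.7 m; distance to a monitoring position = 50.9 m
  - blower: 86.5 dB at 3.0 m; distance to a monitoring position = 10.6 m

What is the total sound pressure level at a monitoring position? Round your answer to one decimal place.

87.9 dB

First find each source's level at the receiver (point-source: −20·log₁₀(r/r_ref)), then combine on an intensity basis.
woodworking router: 93.3 − 20·log₁₀(8.5/4.4) = 93.3 − 5.72 = 87.58 dB.
CNC lathe: 92.1 − 20·log₁₀(50.9/4.7) = 92.1 − 20.69 = 71.41 dB.
blower: 86.5 − 20·log₁₀(10.6/3.0) = 86.5 − 10.96 = 75.54 dB.
Σ 10^(L/10) = 6.225e+08 → L_total = 10·log₁₀(6.225e+08) = 87.94 dB.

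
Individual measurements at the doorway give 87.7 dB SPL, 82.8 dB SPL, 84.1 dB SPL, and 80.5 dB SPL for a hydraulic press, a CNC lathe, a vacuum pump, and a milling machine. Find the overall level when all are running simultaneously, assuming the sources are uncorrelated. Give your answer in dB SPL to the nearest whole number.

91 dB SPL

For uncorrelated sources the intensities add, so convert each level to linear form, sum, and take 10·log₁₀ of the total.
Σ 10^(L/10) = 10^(87.7/10) + 10^(82.8/10) + 10^(84.1/10) + 10^(80.5/10) = 1.149e+09.
L_total = 10·log₁₀(1.149e+09) = 90.60 dB SPL.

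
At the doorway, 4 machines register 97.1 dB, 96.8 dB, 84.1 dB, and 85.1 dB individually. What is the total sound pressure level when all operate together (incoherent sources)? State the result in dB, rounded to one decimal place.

For uncorrelated sources the intensities add, so convert each level to linear form, sum, and take 10·log₁₀ of the total.
Σ 10^(L/10) = 10^(97.1/10) + 10^(96.8/10) + 10^(84.1/10) + 10^(85.1/10) = 1.050e+10.
L_total = 10·log₁₀(1.050e+10) = 100.21 dB.

100.2 dB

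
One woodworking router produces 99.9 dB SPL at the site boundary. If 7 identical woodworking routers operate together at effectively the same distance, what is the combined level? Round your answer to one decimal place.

108.4 dB SPL

With 7 equal, uncorrelated contributions the intensity is 7× that of one unit, giving a rise of 10·log₁₀ 7.
L_total = 99.9 + 10·log₁₀(7) = 99.9 + 8.451 = 108.35 dB SPL.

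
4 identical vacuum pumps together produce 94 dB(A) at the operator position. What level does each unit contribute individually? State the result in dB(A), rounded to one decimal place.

88.0 dB(A)

Dividing the total intensity by 4 lowers the level by 10·log₁₀ 4 = 6.021 dB: L₁ = 94 − 6.021.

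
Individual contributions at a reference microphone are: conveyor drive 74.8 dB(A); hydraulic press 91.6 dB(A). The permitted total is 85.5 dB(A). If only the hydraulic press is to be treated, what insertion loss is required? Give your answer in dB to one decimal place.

Everything except the hydraulic press sums to 10^(74.8/10) = 3.020e+07 in linear terms, 74.80 dB(A).
The limit corresponds to 10^(85.5/10) = 3.548e+08; subtracting the fixed part leaves 3.246e+08 for the hydraulic press, i.e. 85.11 dB(A).
So the hydraulic press must be reduced from 91.6 to 85.11 dB(A): IL = 6.49 dB.

6.5 dB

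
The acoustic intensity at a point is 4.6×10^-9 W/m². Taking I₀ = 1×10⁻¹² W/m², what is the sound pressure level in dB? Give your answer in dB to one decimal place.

I/I₀ = 4.6×10^-9/10⁻¹² = 4.6×10^3, and L = 10·log₁₀(I/I₀).
L = 10·(0.6628 + 3) = 36.63 dB.

36.6 dB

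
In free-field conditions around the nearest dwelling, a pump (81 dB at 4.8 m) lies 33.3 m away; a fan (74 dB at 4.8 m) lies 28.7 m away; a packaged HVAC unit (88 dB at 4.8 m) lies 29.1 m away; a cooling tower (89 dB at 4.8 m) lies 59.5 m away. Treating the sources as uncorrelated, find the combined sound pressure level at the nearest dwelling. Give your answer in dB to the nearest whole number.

74 dB

Apply inverse-square spreading to bring every level to the receiver, then sum 10^(L/10).
pump: 81 − 20·log₁₀(33.3/4.8) = 81 − 16.82 = 64.18 dB.
fan: 74 − 20·log₁₀(28.7/4.8) = 74 − 15.53 = 58.47 dB.
packaged HVAC unit: 88 − 20·log₁₀(29.1/4.8) = 88 − 15.65 = 72.35 dB.
cooling tower: 89 − 20·log₁₀(59.5/4.8) = 89 − 21.87 = 67.13 dB.
Σ 10^(L/10) = 2.565e+07 → L_total = 10·log₁₀(2.565e+07) = 74.09 dB.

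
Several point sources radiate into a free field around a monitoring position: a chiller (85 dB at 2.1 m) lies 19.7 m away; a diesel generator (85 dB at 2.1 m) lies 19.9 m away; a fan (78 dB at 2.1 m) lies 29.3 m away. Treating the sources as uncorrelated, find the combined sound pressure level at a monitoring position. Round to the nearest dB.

Apply inverse-square spreading to bring every level to the receiver, then sum 10^(L/10).
chiller: 85 − 20·log₁₀(19.7/2.1) = 85 − 19.44 = 65.56 dB.
diesel generator: 85 − 20·log₁₀(19.9/2.1) = 85 − 19.53 = 65.47 dB.
fan: 78 − 20·log₁₀(29.3/2.1) = 78 − 22.89 = 55.11 dB.
Σ 10^(L/10) = 7.439e+06 → L_total = 10·log₁₀(7.439e+06) = 68.72 dB.

69 dB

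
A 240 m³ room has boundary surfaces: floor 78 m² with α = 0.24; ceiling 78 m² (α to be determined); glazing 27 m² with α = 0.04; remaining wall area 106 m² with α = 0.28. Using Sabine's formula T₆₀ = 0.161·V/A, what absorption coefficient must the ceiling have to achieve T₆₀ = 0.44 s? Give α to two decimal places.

From T₆₀ = 0.161·V/A, the target T₆₀ = 0.44 s needs A = 0.161·240/0.44 = 87.82 m².
Absorption from the other surfaces = 78·0.24 + 27·0.04 + 106·0.28 = 49.48 m², so the ceiling must supply 38.34 m² over 78 m².
α = 38.34/78 = 0.492.

0.49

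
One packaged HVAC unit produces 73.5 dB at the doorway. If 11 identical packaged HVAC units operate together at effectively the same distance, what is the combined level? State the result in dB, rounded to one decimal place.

With 11 equal, uncorrelated contributions the intensity is 11× that of one unit, giving a rise of 10·log₁₀ 11.
L_total = 73.5 + 10·log₁₀(11) = 73.5 + 10.414 = 83.91 dB.

83.9 dB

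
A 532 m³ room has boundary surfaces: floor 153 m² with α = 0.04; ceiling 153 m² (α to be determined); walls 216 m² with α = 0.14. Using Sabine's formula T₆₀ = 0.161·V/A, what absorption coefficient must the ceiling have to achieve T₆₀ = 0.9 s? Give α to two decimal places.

Required total absorption A = 0.161·532/0.9 = 95.17 m².
Absorption from the other surfaces = 153·0.04 + 216·0.14 = 36.36 m², so the ceiling must supply 58.81 m² over 153 m².
α = 58.81/153 = 0.384.

0.38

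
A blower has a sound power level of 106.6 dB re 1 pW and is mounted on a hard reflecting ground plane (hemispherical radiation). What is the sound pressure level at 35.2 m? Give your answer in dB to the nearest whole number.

68 dB

L_p = L_w − 10·log₁₀(2π·r²) with r = 35.2 m.
2π·r² = 7785 m², 10·log₁₀ of that is 38.913 dB.
L_p = 106.6 − 38.913 = 67.69 dB.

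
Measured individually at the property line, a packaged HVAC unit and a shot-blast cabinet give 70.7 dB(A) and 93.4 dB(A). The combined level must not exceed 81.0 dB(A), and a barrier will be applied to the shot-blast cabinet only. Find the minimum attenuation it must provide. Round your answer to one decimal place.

The untreated sources together contribute 10^(70.7/10) = 1.175e+07, i.e. 70.70 dB(A).
To meet 81.0 dB(A) overall, the treated shot-blast cabinet may contribute at most 10^(81.0/10) − 1.175e+07 = 1.141e+08, i.e. 80.57 dB(A).
Required insertion loss = 93.4 − 80.57 = 12.83 dB.

12.8 dB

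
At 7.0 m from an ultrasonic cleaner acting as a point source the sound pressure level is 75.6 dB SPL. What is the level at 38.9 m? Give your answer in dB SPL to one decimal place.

60.7 dB SPL

Point-source attenuation: ΔL = 20·log₁₀(r₂/r₁) = 20·log₁₀(38.9/7.0) = 14.897 dB.
L₂ = 75.6 − 20·log₁₀(38.9/7.0) = 75.6 − 14.897 = 60.70 dB SPL.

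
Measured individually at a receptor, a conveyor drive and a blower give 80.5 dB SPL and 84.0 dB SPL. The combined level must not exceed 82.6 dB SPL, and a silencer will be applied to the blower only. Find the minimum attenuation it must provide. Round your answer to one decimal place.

The untreated sources together contribute 10^(80.5/10) = 1.122e+08, i.e. 80.50 dB SPL.
To meet 82.6 dB SPL overall, the treated blower may contribute at most 10^(82.6/10) − 1.122e+08 = 6.977e+07, i.e. 78.44 dB SPL.
So the blower must be reduced from 84.0 to 78.44 dB SPL: IL = 5.56 dB.

5.6 dB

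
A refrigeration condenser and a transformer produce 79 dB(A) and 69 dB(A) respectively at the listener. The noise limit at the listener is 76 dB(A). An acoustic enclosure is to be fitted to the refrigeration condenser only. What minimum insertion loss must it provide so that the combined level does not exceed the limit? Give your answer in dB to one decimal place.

The untreated sources together contribute 10^(69/10) = 7.943e+06, i.e. 69.00 dB(A).
To meet 76 dB(A) overall, the treated refrigeration condenser may contribute at most 10^(76/10) − 7.943e+06 = 3.187e+07, i.e. 75.03 dB(A).
Required insertion loss = 79 − 75.03 = 3.97 dB.

4.0 dB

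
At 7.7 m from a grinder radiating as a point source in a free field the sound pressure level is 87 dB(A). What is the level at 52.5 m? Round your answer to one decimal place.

70.3 dB(A)

Spherical spreading from a point source gives a 20·log₁₀(r₂/r₁) drop.
L₂ = 87 − 20·log₁₀(52.5/7.7) = 87 − 16.673 = 70.33 dB(A).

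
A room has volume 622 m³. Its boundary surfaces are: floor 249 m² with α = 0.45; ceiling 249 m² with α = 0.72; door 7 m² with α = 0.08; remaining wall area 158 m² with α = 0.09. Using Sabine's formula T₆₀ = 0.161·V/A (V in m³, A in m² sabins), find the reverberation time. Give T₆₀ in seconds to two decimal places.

Total absorption A = 249·0.45 + 249·0.72 + 7·0.08 + 158·0.09 = 306.11 m² sabins.
T₆₀ = 0.161 × 622 / 306.11 = 0.327 s.

0.33 s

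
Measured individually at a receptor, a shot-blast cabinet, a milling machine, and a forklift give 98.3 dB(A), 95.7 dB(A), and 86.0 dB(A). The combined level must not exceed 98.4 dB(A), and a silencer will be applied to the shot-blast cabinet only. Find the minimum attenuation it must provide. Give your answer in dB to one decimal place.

3.8 dB

The untreated sources together contribute 10^(95.7/10) + 10^(86.0/10) = 4.113e+09, i.e. 96.14 dB(A).
To meet 98.4 dB(A) overall, the treated shot-blast cabinet may contribute at most 10^(98.4/10) − 4.113e+09 = 2.805e+09, i.e. 94.48 dB(A).
Required insertion loss = 98.3 − 94.48 = 3.82 dB.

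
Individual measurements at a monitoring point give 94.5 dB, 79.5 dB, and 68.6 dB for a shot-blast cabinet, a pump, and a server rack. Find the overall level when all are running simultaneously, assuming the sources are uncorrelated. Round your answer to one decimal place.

For uncorrelated sources the intensities add, so convert each level to linear form, sum, and take 10·log₁₀ of the total.
Σ 10^(L/10) = 10^(94.5/10) + 10^(79.5/10) + 10^(68.6/10) = 2.915e+09.
L_total = 10·log₁₀(2.915e+09) = 94.65 dB.

94.6 dB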